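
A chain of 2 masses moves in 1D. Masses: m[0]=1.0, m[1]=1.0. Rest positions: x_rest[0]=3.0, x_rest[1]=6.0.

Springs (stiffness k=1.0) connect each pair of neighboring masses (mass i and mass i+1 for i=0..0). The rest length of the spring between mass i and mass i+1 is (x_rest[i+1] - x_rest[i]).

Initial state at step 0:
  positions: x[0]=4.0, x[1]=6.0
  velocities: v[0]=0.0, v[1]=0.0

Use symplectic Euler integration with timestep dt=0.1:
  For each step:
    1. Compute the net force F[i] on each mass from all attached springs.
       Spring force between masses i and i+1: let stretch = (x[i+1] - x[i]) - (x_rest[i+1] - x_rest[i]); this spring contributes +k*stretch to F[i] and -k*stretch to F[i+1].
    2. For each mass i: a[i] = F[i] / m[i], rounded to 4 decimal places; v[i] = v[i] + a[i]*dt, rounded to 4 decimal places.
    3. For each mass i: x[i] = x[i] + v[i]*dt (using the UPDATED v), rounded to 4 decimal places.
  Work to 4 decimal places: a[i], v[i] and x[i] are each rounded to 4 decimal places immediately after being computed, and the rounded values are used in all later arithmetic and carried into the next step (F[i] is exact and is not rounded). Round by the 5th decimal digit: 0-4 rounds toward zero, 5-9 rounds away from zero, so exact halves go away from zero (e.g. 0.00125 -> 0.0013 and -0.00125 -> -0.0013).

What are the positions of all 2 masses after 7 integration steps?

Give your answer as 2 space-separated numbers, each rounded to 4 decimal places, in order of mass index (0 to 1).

Answer: 3.7444 6.2556

Derivation:
Step 0: x=[4.0000 6.0000] v=[0.0000 0.0000]
Step 1: x=[3.9900 6.0100] v=[-0.1000 0.1000]
Step 2: x=[3.9702 6.0298] v=[-0.1980 0.1980]
Step 3: x=[3.9410 6.0590] v=[-0.2920 0.2920]
Step 4: x=[3.9030 6.0970] v=[-0.3802 0.3802]
Step 5: x=[3.8569 6.1431] v=[-0.4608 0.4608]
Step 6: x=[3.8037 6.1963] v=[-0.5322 0.5322]
Step 7: x=[3.7444 6.2556] v=[-0.5929 0.5929]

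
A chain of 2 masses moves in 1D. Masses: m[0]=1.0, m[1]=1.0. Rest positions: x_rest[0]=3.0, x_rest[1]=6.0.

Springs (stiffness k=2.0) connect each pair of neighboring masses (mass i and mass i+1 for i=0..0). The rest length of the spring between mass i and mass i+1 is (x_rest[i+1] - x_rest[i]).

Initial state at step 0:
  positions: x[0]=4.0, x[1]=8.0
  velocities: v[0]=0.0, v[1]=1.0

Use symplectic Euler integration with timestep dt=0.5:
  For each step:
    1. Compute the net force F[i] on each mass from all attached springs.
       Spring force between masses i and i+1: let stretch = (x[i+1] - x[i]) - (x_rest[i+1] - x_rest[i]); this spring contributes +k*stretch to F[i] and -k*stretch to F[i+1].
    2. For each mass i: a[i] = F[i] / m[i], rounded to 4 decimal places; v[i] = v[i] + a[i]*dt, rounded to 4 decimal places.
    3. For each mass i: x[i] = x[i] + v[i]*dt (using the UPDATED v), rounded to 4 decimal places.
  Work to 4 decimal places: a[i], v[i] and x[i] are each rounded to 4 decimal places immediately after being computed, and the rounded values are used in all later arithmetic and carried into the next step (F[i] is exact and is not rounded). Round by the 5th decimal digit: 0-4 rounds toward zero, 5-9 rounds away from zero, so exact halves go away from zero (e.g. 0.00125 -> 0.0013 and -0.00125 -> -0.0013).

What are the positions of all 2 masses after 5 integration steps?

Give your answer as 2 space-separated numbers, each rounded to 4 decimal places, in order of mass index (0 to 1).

Answer: 5.5000 9.0000

Derivation:
Step 0: x=[4.0000 8.0000] v=[0.0000 1.0000]
Step 1: x=[4.5000 8.0000] v=[1.0000 0.0000]
Step 2: x=[5.2500 7.7500] v=[1.5000 -0.5000]
Step 3: x=[5.7500 7.7500] v=[1.0000 0.0000]
Step 4: x=[5.7500 8.2500] v=[0.0000 1.0000]
Step 5: x=[5.5000 9.0000] v=[-0.5000 1.5000]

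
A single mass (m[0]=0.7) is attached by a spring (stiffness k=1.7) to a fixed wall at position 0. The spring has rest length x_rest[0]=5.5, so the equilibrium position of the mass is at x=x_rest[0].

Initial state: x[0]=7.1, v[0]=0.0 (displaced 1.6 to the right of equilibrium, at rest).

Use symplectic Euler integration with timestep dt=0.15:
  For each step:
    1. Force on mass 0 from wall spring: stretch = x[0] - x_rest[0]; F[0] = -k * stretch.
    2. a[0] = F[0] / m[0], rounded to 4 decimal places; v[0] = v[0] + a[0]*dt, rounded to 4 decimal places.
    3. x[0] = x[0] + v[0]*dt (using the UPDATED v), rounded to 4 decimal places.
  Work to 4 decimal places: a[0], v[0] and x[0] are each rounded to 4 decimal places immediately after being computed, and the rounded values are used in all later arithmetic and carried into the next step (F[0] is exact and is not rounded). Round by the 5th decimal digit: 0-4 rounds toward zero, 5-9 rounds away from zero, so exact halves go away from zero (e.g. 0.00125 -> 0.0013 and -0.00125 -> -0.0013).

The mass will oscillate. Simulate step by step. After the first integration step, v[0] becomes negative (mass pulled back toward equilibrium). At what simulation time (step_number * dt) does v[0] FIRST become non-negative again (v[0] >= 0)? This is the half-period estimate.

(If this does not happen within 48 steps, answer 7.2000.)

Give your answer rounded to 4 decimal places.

Step 0: x=[7.1000] v=[0.0000]
Step 1: x=[7.0126] v=[-0.5829]
Step 2: x=[6.8425] v=[-1.1339]
Step 3: x=[6.5991] v=[-1.6230]
Step 4: x=[6.2956] v=[-2.0234]
Step 5: x=[5.9486] v=[-2.3132]
Step 6: x=[5.5771] v=[-2.4766]
Step 7: x=[5.2014] v=[-2.5047]
Step 8: x=[4.8420] v=[-2.3959]
Step 9: x=[4.5186] v=[-2.1562]
Step 10: x=[4.2488] v=[-1.7987]
Step 11: x=[4.0474] v=[-1.3429]
Step 12: x=[3.9253] v=[-0.8137]
Step 13: x=[3.8893] v=[-0.2401]
Step 14: x=[3.9413] v=[0.3467]
First v>=0 after going negative at step 14, time=2.1000

Answer: 2.1000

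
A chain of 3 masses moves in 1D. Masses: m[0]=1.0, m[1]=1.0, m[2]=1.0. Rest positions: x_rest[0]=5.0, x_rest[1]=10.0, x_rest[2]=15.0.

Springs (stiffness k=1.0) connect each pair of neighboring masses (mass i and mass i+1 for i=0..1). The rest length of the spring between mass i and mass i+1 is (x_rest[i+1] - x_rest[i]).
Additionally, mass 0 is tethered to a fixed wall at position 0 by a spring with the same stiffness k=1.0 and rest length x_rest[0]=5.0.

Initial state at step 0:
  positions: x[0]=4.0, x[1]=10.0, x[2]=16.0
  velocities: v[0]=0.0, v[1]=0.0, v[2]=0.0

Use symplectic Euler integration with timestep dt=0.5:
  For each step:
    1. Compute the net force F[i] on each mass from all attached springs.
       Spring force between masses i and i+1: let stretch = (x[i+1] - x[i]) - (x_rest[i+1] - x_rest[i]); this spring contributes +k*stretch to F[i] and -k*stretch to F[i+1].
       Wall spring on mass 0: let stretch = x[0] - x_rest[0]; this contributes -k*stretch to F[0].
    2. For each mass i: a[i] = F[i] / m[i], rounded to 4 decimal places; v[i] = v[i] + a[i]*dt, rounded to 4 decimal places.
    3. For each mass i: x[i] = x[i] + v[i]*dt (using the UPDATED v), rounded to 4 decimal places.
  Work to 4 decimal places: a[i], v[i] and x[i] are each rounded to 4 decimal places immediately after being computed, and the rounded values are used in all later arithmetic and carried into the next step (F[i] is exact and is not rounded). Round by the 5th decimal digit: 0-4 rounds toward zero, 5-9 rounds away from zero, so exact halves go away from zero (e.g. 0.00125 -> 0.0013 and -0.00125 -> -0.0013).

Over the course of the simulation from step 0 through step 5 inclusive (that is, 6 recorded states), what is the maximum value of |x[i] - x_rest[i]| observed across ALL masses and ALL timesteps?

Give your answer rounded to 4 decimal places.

Step 0: x=[4.0000 10.0000 16.0000] v=[0.0000 0.0000 0.0000]
Step 1: x=[4.5000 10.0000 15.7500] v=[1.0000 0.0000 -0.5000]
Step 2: x=[5.2500 10.0625 15.3125] v=[1.5000 0.1250 -0.8750]
Step 3: x=[5.8907 10.2344 14.8125] v=[1.2813 0.3438 -1.0000]
Step 4: x=[6.1446 10.4649 14.4180] v=[0.5078 0.4610 -0.7891]
Step 5: x=[5.9424 10.6036 14.2852] v=[-0.4044 0.2774 -0.2657]
Max displacement = 1.1446

Answer: 1.1446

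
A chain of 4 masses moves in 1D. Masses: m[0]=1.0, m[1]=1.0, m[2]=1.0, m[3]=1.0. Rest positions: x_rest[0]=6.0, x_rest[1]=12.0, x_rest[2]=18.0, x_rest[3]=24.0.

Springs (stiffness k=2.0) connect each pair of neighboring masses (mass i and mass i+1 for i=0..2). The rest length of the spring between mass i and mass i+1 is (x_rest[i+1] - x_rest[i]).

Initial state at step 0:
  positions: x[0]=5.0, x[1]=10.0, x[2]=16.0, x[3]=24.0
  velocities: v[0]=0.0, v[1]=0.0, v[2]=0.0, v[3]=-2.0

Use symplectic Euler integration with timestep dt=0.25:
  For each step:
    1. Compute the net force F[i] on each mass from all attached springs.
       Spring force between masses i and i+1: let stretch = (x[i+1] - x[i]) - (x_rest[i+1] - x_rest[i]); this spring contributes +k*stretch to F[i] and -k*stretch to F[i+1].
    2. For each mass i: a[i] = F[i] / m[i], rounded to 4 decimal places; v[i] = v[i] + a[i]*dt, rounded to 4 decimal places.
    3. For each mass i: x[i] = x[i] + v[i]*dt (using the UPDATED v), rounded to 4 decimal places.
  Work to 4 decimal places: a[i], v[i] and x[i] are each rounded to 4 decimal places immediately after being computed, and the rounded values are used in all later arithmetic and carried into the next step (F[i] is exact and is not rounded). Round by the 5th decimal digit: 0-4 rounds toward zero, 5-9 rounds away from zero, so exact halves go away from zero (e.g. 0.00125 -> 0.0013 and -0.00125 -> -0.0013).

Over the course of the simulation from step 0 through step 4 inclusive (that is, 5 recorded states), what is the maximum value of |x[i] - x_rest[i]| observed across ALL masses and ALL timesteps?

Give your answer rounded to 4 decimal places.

Answer: 3.1440

Derivation:
Step 0: x=[5.0000 10.0000 16.0000 24.0000] v=[0.0000 0.0000 0.0000 -2.0000]
Step 1: x=[4.8750 10.1250 16.2500 23.2500] v=[-0.5000 0.5000 1.0000 -3.0000]
Step 2: x=[4.6563 10.3594 16.6094 22.3750] v=[-0.8750 0.9375 1.4375 -3.5000]
Step 3: x=[4.4004 10.6622 16.9082 21.5293] v=[-1.0235 1.2110 1.1953 -3.3828]
Step 4: x=[4.1773 10.9630 17.0039 20.8560] v=[-0.8926 1.2031 0.3829 -2.6934]
Max displacement = 3.1440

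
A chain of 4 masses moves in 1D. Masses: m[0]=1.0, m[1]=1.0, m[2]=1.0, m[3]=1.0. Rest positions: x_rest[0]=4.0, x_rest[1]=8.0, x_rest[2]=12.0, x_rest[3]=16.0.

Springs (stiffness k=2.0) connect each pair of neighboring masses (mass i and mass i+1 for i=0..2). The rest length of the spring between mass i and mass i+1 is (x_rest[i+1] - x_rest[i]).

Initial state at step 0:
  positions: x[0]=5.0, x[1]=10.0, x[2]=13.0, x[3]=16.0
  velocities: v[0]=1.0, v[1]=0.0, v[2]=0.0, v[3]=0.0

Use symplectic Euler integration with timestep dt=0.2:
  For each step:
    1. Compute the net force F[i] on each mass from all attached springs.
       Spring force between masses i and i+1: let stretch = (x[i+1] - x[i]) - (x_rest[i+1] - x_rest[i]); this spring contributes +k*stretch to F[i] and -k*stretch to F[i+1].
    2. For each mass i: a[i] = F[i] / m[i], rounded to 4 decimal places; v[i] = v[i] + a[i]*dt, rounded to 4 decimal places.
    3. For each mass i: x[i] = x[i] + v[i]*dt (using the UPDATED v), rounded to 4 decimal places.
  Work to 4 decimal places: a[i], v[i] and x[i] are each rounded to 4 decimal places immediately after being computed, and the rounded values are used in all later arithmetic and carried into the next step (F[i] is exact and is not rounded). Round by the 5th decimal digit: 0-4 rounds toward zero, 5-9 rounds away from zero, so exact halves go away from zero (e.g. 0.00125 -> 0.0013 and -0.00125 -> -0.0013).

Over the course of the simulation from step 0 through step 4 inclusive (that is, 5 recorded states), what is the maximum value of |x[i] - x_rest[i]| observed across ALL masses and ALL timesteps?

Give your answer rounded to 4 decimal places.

Step 0: x=[5.0000 10.0000 13.0000 16.0000] v=[1.0000 0.0000 0.0000 0.0000]
Step 1: x=[5.2800 9.8400 13.0000 16.0800] v=[1.4000 -0.8000 0.0000 0.4000]
Step 2: x=[5.6048 9.5680 12.9936 16.2336] v=[1.6240 -1.3600 -0.0320 0.7680]
Step 3: x=[5.9267 9.2530 12.9724 16.4480] v=[1.6093 -1.5750 -0.1062 1.0720]
Step 4: x=[6.1947 8.9694 12.9317 16.7044] v=[1.3398 -1.4178 -0.2037 1.2818]
Max displacement = 2.1947

Answer: 2.1947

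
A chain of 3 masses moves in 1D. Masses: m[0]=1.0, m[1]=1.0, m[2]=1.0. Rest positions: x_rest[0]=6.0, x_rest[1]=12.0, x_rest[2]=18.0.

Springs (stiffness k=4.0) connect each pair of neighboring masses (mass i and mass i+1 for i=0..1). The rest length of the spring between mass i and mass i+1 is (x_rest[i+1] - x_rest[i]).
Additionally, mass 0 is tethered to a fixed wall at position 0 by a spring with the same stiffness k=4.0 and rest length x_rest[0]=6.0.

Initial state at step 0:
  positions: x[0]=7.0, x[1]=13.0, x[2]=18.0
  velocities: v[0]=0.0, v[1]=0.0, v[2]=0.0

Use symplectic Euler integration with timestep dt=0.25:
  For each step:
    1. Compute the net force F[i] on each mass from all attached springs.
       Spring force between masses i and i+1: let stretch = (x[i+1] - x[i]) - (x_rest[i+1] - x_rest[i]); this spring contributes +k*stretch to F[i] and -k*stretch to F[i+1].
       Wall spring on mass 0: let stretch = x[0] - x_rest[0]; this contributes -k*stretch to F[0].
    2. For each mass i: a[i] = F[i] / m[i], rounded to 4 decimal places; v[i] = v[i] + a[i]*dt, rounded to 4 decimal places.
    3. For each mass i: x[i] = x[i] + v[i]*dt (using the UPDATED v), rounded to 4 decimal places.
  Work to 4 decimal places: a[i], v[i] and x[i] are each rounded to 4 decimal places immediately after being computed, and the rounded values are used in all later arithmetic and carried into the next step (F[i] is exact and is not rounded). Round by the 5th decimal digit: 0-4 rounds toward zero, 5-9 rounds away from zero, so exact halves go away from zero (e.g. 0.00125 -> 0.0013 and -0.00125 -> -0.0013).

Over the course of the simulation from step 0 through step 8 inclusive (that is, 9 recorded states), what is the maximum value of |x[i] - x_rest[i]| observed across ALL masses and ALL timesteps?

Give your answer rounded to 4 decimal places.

Answer: 1.0274

Derivation:
Step 0: x=[7.0000 13.0000 18.0000] v=[0.0000 0.0000 0.0000]
Step 1: x=[6.7500 12.7500 18.2500] v=[-1.0000 -1.0000 1.0000]
Step 2: x=[6.3125 12.3750 18.6250] v=[-1.7500 -1.5000 1.5000]
Step 3: x=[5.8125 12.0469 18.9375] v=[-2.0000 -1.3125 1.2500]
Step 4: x=[5.4180 11.8828 19.0274] v=[-1.5781 -0.6563 0.3594]
Step 5: x=[5.2852 11.8887 18.8311] v=[-0.5313 0.0235 -0.7852]
Step 6: x=[5.4820 11.9793 18.3992] v=[0.7870 0.3624 -1.7276]
Step 7: x=[5.9326 12.0506 17.8623] v=[1.8023 0.2850 -2.1475]
Step 8: x=[6.4295 12.0453 17.3725] v=[1.9877 -0.0213 -1.9592]
Max displacement = 1.0274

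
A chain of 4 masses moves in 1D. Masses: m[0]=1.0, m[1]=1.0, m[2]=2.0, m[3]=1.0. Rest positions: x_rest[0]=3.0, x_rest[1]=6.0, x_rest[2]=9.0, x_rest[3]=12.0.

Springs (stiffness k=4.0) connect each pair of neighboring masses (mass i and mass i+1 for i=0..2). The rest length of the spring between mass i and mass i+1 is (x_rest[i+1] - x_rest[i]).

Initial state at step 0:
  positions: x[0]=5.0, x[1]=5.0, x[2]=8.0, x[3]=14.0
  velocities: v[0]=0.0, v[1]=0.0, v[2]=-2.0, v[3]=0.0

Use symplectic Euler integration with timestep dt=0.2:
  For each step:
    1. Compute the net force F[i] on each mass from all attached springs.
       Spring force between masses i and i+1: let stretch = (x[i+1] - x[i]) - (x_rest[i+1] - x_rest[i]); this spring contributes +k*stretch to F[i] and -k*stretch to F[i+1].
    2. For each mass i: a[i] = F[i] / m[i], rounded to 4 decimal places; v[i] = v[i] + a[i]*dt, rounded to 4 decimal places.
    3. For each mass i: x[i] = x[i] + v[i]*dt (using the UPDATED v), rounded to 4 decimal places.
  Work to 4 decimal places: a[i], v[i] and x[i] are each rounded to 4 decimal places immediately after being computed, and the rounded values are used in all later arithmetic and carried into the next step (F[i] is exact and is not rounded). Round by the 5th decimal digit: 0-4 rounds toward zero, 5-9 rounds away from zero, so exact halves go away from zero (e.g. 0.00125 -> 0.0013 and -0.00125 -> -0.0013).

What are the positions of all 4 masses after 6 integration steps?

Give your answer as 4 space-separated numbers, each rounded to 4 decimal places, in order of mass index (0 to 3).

Step 0: x=[5.0000 5.0000 8.0000 14.0000] v=[0.0000 0.0000 -2.0000 0.0000]
Step 1: x=[4.5200 5.4800 7.8400 13.5200] v=[-2.4000 2.4000 -0.8000 -2.4000]
Step 2: x=[3.7136 6.1840 7.9456 12.6112] v=[-4.0320 3.5200 0.5280 -4.5440]
Step 3: x=[2.8225 6.7746 8.2835 11.4359] v=[-4.4557 2.9530 1.6896 -5.8765]
Step 4: x=[2.0837 6.9743 8.7529 10.2362] v=[-3.6940 0.9984 2.3470 -5.9984]
Step 5: x=[1.6474 6.6761 9.1987 9.2792] v=[-2.1815 -1.4912 2.2289 -4.7850]
Step 6: x=[1.5357 5.9769 9.4491 8.7893] v=[-0.5585 -3.4961 1.2521 -2.4494]

Answer: 1.5357 5.9769 9.4491 8.7893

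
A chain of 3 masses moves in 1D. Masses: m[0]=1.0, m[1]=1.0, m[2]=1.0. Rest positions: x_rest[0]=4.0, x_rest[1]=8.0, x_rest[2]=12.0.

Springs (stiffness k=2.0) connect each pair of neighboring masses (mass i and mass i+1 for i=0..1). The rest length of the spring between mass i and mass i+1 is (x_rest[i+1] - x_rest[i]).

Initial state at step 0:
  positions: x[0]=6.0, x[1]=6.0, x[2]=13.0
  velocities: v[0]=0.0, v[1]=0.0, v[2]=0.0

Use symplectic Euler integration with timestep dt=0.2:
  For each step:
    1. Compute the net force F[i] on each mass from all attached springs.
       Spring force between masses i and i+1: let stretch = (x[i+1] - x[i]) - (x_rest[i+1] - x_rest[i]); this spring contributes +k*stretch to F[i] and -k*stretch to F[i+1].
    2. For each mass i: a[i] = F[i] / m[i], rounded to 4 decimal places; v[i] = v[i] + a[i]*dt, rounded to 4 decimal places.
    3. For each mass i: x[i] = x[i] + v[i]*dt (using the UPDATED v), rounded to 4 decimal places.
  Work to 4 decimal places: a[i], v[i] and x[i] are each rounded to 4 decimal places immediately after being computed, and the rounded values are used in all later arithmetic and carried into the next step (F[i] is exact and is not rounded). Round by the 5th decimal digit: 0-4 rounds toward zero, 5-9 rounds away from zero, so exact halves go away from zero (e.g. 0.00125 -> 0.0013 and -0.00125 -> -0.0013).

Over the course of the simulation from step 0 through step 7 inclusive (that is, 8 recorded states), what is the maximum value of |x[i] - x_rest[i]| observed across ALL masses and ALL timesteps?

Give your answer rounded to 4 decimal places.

Answer: 2.7332

Derivation:
Step 0: x=[6.0000 6.0000 13.0000] v=[0.0000 0.0000 0.0000]
Step 1: x=[5.6800 6.5600 12.7600] v=[-1.6000 2.8000 -1.2000]
Step 2: x=[5.1104 7.5456 12.3440] v=[-2.8480 4.9280 -2.0800]
Step 3: x=[4.4156 8.7203 11.8641] v=[-3.4739 5.8733 -2.3994]
Step 4: x=[3.7452 9.8021 11.4527] v=[-3.3520 5.4089 -2.0569]
Step 5: x=[3.2394 10.5314 11.2293] v=[-2.5292 3.6464 -1.1171]
Step 6: x=[2.9969 10.7332 11.2700] v=[-1.2124 1.0088 0.2037]
Step 7: x=[3.0533 10.3590 11.5878] v=[0.2821 -1.8710 1.5890]
Max displacement = 2.7332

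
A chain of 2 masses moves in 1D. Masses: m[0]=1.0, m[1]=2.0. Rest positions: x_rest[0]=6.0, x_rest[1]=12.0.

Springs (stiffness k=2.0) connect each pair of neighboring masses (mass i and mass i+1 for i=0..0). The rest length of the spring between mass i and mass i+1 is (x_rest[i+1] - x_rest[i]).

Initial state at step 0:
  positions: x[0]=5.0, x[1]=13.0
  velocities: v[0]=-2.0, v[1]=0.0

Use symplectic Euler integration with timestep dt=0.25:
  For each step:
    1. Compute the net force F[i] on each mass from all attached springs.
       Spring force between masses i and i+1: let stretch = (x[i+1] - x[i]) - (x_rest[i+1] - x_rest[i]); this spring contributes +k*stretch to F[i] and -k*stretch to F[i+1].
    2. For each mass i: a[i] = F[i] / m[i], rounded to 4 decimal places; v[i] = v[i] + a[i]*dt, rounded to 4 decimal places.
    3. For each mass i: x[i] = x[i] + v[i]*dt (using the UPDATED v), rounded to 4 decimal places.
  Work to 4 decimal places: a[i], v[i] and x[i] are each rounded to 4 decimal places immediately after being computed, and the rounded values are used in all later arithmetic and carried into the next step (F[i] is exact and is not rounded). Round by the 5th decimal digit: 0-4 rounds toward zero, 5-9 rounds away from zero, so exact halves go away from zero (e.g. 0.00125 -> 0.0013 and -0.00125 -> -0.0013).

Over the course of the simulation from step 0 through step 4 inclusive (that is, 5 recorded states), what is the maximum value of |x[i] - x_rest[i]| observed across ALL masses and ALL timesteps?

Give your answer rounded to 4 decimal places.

Step 0: x=[5.0000 13.0000] v=[-2.0000 0.0000]
Step 1: x=[4.7500 12.8750] v=[-1.0000 -0.5000]
Step 2: x=[4.7656 12.6172] v=[0.0625 -1.0313]
Step 3: x=[5.0127 12.2437] v=[0.9883 -1.4942]
Step 4: x=[5.4137 11.7932] v=[1.6038 -1.8020]
Max displacement = 1.2500

Answer: 1.2500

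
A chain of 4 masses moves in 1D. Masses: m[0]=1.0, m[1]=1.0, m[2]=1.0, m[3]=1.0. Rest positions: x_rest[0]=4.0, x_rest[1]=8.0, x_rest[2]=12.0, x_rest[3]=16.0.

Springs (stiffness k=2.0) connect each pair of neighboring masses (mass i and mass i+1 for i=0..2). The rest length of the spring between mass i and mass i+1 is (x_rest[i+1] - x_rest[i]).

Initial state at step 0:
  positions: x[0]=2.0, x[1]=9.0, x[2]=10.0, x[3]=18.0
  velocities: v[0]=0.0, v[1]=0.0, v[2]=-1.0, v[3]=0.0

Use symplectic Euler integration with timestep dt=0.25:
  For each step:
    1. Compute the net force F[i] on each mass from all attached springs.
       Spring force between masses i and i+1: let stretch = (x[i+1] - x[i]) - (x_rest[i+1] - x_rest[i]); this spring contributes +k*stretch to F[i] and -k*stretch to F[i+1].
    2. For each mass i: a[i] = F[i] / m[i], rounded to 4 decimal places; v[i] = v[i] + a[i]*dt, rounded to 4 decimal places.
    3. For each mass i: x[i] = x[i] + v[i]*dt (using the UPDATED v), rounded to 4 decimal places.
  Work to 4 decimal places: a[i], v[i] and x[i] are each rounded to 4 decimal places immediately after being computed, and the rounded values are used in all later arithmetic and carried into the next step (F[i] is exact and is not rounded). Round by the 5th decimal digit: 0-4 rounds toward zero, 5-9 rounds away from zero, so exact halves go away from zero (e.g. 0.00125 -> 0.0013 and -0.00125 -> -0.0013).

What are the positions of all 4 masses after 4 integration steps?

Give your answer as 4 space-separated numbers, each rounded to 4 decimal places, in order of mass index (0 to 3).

Answer: 4.0172 5.4424 13.6592 14.8813

Derivation:
Step 0: x=[2.0000 9.0000 10.0000 18.0000] v=[0.0000 0.0000 -1.0000 0.0000]
Step 1: x=[2.3750 8.2500 10.6250 17.5000] v=[1.5000 -3.0000 2.5000 -2.0000]
Step 2: x=[2.9844 7.0625 11.8125 16.6406] v=[2.4375 -4.7500 4.7500 -3.4375]
Step 3: x=[3.6036 5.9590 13.0098 15.6777] v=[2.4766 -4.4141 4.7891 -3.8516]
Step 4: x=[4.0172 5.4424 13.6592 14.8813] v=[1.6543 -2.0664 2.5977 -3.1856]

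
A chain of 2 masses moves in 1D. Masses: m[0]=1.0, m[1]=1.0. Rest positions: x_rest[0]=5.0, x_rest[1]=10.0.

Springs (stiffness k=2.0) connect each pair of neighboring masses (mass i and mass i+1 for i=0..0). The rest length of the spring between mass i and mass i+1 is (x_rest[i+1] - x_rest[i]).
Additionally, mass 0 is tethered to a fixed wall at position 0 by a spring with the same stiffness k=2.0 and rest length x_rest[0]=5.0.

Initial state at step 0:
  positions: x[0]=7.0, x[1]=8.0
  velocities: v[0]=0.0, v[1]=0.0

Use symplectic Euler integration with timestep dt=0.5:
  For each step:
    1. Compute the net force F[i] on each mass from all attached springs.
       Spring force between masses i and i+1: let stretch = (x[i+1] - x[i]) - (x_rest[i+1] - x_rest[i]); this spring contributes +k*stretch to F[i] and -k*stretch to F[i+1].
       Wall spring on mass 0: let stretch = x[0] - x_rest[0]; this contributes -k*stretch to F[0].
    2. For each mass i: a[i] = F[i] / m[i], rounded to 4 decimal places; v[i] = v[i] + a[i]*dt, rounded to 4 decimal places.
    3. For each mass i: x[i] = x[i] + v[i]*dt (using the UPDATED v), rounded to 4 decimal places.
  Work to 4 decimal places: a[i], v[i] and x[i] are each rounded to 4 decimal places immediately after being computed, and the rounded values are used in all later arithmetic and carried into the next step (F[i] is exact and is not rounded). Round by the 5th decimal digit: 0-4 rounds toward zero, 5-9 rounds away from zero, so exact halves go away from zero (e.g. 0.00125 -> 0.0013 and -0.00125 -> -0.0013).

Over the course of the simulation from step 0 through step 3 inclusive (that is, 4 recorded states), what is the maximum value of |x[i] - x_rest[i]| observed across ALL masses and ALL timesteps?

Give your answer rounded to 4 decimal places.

Step 0: x=[7.0000 8.0000] v=[0.0000 0.0000]
Step 1: x=[4.0000 10.0000] v=[-6.0000 4.0000]
Step 2: x=[2.0000 11.5000] v=[-4.0000 3.0000]
Step 3: x=[3.7500 10.7500] v=[3.5000 -1.5000]
Max displacement = 3.0000

Answer: 3.0000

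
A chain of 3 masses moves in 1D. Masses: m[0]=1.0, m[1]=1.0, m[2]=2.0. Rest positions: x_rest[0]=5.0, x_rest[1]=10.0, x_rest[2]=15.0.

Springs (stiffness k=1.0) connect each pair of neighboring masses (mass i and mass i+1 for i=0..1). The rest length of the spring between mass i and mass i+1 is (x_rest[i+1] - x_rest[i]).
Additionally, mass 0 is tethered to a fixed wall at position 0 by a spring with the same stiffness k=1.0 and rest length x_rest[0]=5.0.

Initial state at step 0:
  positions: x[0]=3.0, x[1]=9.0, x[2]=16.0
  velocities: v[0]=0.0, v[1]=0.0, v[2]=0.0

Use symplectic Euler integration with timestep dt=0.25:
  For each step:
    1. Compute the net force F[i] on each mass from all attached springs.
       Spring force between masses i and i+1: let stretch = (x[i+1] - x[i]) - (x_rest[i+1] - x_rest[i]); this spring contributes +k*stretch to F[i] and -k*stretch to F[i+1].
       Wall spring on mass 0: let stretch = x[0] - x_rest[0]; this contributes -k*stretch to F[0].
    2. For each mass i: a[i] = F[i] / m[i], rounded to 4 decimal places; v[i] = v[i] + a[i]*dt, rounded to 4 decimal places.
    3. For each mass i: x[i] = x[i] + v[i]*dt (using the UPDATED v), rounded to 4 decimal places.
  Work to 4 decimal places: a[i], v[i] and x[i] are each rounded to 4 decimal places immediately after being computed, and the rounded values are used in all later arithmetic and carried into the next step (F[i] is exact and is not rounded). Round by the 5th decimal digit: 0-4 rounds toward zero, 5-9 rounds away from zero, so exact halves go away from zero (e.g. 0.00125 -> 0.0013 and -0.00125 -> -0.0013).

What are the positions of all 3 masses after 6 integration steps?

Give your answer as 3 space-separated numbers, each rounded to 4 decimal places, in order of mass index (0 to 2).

Step 0: x=[3.0000 9.0000 16.0000] v=[0.0000 0.0000 0.0000]
Step 1: x=[3.1875 9.0625 15.9375] v=[0.7500 0.2500 -0.2500]
Step 2: x=[3.5430 9.1875 15.8164] v=[1.4219 0.5000 -0.4844]
Step 3: x=[4.0298 9.3740 15.6444] v=[1.9473 0.7461 -0.6880]
Step 4: x=[4.5988 9.6184 15.4327] v=[2.2759 0.9777 -0.8468]
Step 5: x=[5.1941 9.9125 15.1956] v=[2.3811 1.1764 -0.9486]
Step 6: x=[5.7597 10.2419 14.9496] v=[2.2622 1.3176 -0.9840]

Answer: 5.7597 10.2419 14.9496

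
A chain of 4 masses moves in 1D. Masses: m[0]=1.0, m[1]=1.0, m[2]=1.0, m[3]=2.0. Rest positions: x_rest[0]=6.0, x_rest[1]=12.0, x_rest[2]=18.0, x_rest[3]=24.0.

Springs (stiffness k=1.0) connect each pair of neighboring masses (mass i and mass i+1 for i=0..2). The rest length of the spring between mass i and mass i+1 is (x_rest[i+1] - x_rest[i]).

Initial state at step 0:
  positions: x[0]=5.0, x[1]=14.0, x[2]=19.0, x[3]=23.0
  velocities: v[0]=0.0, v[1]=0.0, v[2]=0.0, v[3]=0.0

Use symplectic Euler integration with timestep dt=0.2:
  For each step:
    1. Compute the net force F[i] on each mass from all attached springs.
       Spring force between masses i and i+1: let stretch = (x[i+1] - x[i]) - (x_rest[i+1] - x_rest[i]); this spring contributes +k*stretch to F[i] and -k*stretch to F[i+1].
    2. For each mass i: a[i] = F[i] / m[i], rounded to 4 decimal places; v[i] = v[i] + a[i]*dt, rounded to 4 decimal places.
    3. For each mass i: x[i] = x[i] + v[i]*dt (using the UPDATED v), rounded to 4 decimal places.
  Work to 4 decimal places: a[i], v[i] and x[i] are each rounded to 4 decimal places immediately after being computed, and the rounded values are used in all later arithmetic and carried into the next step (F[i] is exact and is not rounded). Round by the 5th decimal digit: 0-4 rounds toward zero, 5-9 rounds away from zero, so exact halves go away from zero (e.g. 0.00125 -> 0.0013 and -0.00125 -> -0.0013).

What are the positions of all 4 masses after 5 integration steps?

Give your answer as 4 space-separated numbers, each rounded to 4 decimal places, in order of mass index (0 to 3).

Step 0: x=[5.0000 14.0000 19.0000 23.0000] v=[0.0000 0.0000 0.0000 0.0000]
Step 1: x=[5.1200 13.8400 18.9600 23.0400] v=[0.6000 -0.8000 -0.2000 0.2000]
Step 2: x=[5.3488 13.5360 18.8784 23.1184] v=[1.1440 -1.5200 -0.4080 0.3920]
Step 3: x=[5.6651 13.1182 18.7527 23.2320] v=[1.5814 -2.0890 -0.6285 0.5680]
Step 4: x=[6.0395 12.6277 18.5808 23.3760] v=[1.8720 -2.4527 -0.8595 0.7201]
Step 5: x=[6.4374 12.1118 18.3626 23.5441] v=[1.9896 -2.5797 -1.0911 0.8406]

Answer: 6.4374 12.1118 18.3626 23.5441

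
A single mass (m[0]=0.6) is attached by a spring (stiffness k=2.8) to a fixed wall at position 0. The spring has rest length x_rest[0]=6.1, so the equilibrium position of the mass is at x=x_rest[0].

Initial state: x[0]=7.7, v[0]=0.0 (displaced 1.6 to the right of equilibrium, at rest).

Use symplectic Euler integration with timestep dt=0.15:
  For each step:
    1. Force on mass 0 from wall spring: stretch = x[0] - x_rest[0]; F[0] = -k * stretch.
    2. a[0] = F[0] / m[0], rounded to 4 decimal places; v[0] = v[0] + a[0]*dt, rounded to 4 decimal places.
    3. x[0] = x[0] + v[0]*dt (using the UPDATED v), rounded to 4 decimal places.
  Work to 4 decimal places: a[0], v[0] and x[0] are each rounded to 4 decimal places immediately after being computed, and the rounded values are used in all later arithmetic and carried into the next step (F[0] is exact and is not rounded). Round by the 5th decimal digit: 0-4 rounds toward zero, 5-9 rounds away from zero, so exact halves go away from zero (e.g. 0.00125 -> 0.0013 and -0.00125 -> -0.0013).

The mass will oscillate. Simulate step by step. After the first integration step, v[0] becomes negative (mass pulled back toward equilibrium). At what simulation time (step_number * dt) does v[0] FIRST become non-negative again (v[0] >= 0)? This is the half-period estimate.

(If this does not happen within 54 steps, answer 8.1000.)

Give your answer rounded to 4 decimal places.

Step 0: x=[7.7000] v=[0.0000]
Step 1: x=[7.5320] v=[-1.1200]
Step 2: x=[7.2136] v=[-2.1224]
Step 3: x=[6.7783] v=[-2.9019]
Step 4: x=[6.2718] v=[-3.3767]
Step 5: x=[5.7473] v=[-3.4970]
Step 6: x=[5.2598] v=[-3.2501]
Step 7: x=[4.8605] v=[-2.6620]
Step 8: x=[4.5913] v=[-1.7944]
Step 9: x=[4.4806] v=[-0.7383]
Step 10: x=[4.5399] v=[0.3953]
First v>=0 after going negative at step 10, time=1.5000

Answer: 1.5000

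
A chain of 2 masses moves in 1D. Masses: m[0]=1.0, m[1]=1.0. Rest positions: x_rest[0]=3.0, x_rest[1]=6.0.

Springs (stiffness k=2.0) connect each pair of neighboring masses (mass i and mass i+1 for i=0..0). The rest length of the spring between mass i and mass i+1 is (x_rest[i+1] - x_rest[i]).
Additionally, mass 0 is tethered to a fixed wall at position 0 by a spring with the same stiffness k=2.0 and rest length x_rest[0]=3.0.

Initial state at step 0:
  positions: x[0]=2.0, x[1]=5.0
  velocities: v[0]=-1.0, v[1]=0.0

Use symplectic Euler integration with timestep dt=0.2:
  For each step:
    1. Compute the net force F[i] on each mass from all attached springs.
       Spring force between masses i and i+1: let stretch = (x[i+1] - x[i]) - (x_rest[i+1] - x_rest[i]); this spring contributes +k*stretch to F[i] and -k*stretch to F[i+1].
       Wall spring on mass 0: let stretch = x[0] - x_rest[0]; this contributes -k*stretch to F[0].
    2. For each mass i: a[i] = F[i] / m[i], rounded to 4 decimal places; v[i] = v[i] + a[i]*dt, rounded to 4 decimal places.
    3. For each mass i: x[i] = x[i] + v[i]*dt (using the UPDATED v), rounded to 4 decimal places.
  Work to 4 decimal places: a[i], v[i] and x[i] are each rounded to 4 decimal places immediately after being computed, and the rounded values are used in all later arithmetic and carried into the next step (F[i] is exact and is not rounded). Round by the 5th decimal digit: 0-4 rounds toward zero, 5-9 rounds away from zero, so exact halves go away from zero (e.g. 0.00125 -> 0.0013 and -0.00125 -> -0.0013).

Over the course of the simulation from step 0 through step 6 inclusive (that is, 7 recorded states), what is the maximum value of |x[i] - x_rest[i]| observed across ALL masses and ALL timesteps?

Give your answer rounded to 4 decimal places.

Answer: 1.1408

Derivation:
Step 0: x=[2.0000 5.0000] v=[-1.0000 0.0000]
Step 1: x=[1.8800 5.0000] v=[-0.6000 0.0000]
Step 2: x=[1.8592 4.9904] v=[-0.1040 -0.0480]
Step 3: x=[1.9402 4.9703] v=[0.4048 -0.1005]
Step 4: x=[2.1084 4.9478] v=[0.8408 -0.1125]
Step 5: x=[2.3350 4.9381] v=[1.1332 -0.0483]
Step 6: x=[2.5831 4.9602] v=[1.2404 0.1105]
Max displacement = 1.1408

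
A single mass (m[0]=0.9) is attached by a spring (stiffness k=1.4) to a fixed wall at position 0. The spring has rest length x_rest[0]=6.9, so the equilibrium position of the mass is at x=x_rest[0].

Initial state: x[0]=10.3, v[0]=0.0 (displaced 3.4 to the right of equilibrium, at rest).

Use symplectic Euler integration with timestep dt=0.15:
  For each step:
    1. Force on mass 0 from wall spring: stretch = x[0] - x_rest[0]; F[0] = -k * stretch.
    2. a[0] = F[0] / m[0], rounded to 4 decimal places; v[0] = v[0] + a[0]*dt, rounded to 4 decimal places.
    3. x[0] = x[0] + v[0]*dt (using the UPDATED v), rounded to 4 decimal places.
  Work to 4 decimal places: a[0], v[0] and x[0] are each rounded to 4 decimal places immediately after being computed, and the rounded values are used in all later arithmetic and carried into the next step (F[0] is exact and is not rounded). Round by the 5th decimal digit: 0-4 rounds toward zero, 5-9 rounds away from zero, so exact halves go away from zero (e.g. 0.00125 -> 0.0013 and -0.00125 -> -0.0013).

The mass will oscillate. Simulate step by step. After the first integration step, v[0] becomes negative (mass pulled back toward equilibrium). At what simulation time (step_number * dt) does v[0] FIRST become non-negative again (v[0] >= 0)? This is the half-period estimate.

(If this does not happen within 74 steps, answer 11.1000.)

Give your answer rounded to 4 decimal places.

Step 0: x=[10.3000] v=[0.0000]
Step 1: x=[10.1810] v=[-0.7933]
Step 2: x=[9.9472] v=[-1.5589]
Step 3: x=[9.6067] v=[-2.2699]
Step 4: x=[9.1715] v=[-2.9015]
Step 5: x=[8.6568] v=[-3.4315]
Step 6: x=[8.0806] v=[-3.8414]
Step 7: x=[7.4631] v=[-4.1169]
Step 8: x=[6.8259] v=[-4.2483]
Step 9: x=[6.1913] v=[-4.2310]
Step 10: x=[5.5815] v=[-4.0656]
Step 11: x=[5.0178] v=[-3.7580]
Step 12: x=[4.5200] v=[-3.3188]
Step 13: x=[4.1055] v=[-2.7635]
Step 14: x=[3.7888] v=[-2.1115]
Step 15: x=[3.5810] v=[-1.3856]
Step 16: x=[3.4893] v=[-0.6112]
Step 17: x=[3.5170] v=[0.1846]
First v>=0 after going negative at step 17, time=2.5500

Answer: 2.5500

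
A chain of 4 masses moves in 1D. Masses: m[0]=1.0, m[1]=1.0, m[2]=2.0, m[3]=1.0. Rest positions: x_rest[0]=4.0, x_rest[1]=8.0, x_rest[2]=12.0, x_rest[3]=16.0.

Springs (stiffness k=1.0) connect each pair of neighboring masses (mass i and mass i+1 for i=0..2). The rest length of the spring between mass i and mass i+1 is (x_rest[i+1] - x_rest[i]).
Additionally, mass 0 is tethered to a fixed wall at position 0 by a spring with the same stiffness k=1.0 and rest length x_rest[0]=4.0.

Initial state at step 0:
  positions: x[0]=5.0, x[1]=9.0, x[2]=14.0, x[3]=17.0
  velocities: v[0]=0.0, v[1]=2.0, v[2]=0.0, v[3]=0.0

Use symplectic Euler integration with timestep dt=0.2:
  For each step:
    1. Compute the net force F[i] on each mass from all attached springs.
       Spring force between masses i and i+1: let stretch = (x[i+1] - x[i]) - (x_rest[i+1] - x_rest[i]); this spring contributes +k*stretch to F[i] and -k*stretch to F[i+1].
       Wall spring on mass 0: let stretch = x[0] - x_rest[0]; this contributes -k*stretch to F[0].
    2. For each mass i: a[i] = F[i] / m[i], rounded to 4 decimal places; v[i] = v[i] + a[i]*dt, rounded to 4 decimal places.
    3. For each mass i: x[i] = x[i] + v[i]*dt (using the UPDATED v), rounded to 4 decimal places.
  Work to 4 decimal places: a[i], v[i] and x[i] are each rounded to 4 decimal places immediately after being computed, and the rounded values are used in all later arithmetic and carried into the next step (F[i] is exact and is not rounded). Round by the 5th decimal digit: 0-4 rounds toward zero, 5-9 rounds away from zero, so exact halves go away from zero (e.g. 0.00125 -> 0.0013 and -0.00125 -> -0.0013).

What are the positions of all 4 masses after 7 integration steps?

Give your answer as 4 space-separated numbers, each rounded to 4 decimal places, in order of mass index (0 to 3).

Step 0: x=[5.0000 9.0000 14.0000 17.0000] v=[0.0000 2.0000 0.0000 0.0000]
Step 1: x=[4.9600 9.4400 13.9600 17.0400] v=[-0.2000 2.2000 -0.2000 0.2000]
Step 2: x=[4.9008 9.8816 13.8912 17.1168] v=[-0.2960 2.2080 -0.3440 0.3840]
Step 3: x=[4.8448 10.2844 13.8067 17.2246] v=[-0.2800 2.0138 -0.4224 0.5389]
Step 4: x=[4.8126 10.6105 13.7201 17.3557] v=[-0.1610 1.6303 -0.4328 0.6553]
Step 5: x=[4.8198 10.8290 13.6441 17.5013] v=[0.0361 1.0926 -0.3802 0.7282]
Step 6: x=[4.8746 10.9198 13.5889 17.6527] v=[0.2740 0.4538 -0.2760 0.7568]
Step 7: x=[4.9762 10.8755 13.5616 17.8015] v=[0.5081 -0.2214 -0.1365 0.7440]

Answer: 4.9762 10.8755 13.5616 17.8015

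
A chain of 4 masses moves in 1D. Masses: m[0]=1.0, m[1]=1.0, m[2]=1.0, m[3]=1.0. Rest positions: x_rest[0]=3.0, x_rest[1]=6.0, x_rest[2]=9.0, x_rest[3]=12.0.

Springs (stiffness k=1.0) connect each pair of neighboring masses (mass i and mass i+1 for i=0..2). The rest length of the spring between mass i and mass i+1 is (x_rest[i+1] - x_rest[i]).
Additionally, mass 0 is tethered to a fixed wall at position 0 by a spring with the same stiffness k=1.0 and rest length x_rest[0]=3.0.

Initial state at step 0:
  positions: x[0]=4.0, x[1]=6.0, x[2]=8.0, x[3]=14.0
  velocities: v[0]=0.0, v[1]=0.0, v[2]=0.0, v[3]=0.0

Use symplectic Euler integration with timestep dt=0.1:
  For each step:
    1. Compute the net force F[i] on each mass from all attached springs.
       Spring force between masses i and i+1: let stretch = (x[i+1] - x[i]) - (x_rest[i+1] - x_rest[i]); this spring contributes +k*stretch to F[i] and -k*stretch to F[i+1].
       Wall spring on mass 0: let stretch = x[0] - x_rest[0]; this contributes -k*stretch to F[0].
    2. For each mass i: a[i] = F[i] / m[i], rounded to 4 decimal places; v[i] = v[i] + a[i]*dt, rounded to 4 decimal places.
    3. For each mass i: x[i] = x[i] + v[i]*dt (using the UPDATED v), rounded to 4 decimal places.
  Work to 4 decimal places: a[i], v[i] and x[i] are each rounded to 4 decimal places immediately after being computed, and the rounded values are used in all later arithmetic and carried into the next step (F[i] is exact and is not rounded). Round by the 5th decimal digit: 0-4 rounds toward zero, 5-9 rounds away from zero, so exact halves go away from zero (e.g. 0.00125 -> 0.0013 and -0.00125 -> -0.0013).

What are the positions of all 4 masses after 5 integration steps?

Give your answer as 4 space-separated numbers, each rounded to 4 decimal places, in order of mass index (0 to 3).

Step 0: x=[4.0000 6.0000 8.0000 14.0000] v=[0.0000 0.0000 0.0000 0.0000]
Step 1: x=[3.9800 6.0000 8.0400 13.9700] v=[-0.2000 0.0000 0.4000 -0.3000]
Step 2: x=[3.9404 6.0002 8.1189 13.9107] v=[-0.3960 0.0020 0.7890 -0.5930]
Step 3: x=[3.8820 6.0010 8.2345 13.8235] v=[-0.5841 0.0079 1.1563 -0.8722]
Step 4: x=[3.8060 6.0029 8.3837 13.7104] v=[-0.7604 0.0194 1.4919 -1.1311]
Step 5: x=[3.7139 6.0067 8.5624 13.5740] v=[-0.9213 0.0378 1.7865 -1.3638]

Answer: 3.7139 6.0067 8.5624 13.5740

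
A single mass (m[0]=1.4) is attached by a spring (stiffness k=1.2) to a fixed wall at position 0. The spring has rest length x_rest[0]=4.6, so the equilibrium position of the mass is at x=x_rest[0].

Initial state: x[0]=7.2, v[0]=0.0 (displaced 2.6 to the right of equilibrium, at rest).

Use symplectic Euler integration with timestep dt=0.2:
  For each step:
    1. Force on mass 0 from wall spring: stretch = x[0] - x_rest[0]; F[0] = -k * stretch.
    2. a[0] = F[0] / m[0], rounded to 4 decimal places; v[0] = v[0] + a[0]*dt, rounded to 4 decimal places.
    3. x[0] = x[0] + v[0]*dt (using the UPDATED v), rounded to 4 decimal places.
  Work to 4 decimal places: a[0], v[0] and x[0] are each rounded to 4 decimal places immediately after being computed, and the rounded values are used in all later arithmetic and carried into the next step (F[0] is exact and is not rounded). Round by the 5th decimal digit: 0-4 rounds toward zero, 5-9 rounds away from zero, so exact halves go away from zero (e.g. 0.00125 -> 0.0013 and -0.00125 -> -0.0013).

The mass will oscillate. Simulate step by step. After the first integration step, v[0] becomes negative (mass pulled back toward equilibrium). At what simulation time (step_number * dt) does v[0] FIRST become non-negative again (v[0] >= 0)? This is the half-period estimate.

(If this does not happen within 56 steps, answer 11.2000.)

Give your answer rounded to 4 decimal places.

Step 0: x=[7.2000] v=[0.0000]
Step 1: x=[7.1109] v=[-0.4457]
Step 2: x=[6.9357] v=[-0.8761]
Step 3: x=[6.6804] v=[-1.2765]
Step 4: x=[6.3538] v=[-1.6331]
Step 5: x=[5.9670] v=[-1.9338]
Step 6: x=[5.5334] v=[-2.1681]
Step 7: x=[5.0678] v=[-2.3281]
Step 8: x=[4.5861] v=[-2.4083]
Step 9: x=[4.1049] v=[-2.4059]
Step 10: x=[3.6407] v=[-2.3210]
Step 11: x=[3.2094] v=[-2.1565]
Step 12: x=[2.8258] v=[-1.9181]
Step 13: x=[2.5030] v=[-1.6140]
Step 14: x=[2.2521] v=[-1.2545]
Step 15: x=[2.0817] v=[-0.8520]
Step 16: x=[1.9976] v=[-0.4203]
Step 17: x=[2.0028] v=[0.0258]
First v>=0 after going negative at step 17, time=3.4000

Answer: 3.4000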